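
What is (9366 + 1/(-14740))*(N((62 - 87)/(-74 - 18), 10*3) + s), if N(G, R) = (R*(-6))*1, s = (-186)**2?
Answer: 1187823834756/3685 ≈ 3.2234e+8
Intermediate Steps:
s = 34596
N(G, R) = -6*R (N(G, R) = -6*R*1 = -6*R)
(9366 + 1/(-14740))*(N((62 - 87)/(-74 - 18), 10*3) + s) = (9366 + 1/(-14740))*(-60*3 + 34596) = (9366 - 1/14740)*(-6*30 + 34596) = 138054839*(-180 + 34596)/14740 = (138054839/14740)*34416 = 1187823834756/3685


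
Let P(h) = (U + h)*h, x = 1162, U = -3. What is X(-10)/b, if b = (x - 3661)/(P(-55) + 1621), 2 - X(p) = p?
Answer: -1132/49 ≈ -23.102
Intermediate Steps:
X(p) = 2 - p
P(h) = h*(-3 + h) (P(h) = (-3 + h)*h = h*(-3 + h))
b = -147/283 (b = (1162 - 3661)/(-55*(-3 - 55) + 1621) = -2499/(-55*(-58) + 1621) = -2499/(3190 + 1621) = -2499/4811 = -2499*1/4811 = -147/283 ≈ -0.51943)
X(-10)/b = (2 - 1*(-10))/(-147/283) = (2 + 10)*(-283/147) = 12*(-283/147) = -1132/49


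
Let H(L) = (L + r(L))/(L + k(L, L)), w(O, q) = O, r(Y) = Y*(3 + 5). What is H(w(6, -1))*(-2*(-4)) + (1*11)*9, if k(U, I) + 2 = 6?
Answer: 711/5 ≈ 142.20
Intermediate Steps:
k(U, I) = 4 (k(U, I) = -2 + 6 = 4)
r(Y) = 8*Y (r(Y) = Y*8 = 8*Y)
H(L) = 9*L/(4 + L) (H(L) = (L + 8*L)/(L + 4) = (9*L)/(4 + L) = 9*L/(4 + L))
H(w(6, -1))*(-2*(-4)) + (1*11)*9 = (9*6/(4 + 6))*(-2*(-4)) + (1*11)*9 = (9*6/10)*8 + 11*9 = (9*6*(⅒))*8 + 99 = (27/5)*8 + 99 = 216/5 + 99 = 711/5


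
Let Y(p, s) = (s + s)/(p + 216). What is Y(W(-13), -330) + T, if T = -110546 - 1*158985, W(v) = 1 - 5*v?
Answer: -12668067/47 ≈ -2.6953e+5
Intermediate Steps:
Y(p, s) = 2*s/(216 + p) (Y(p, s) = (2*s)/(216 + p) = 2*s/(216 + p))
T = -269531 (T = -110546 - 158985 = -269531)
Y(W(-13), -330) + T = 2*(-330)/(216 + (1 - 5*(-13))) - 269531 = 2*(-330)/(216 + (1 + 65)) - 269531 = 2*(-330)/(216 + 66) - 269531 = 2*(-330)/282 - 269531 = 2*(-330)*(1/282) - 269531 = -110/47 - 269531 = -12668067/47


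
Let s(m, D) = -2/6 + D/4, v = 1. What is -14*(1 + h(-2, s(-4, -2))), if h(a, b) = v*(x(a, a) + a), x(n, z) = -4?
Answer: 70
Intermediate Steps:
s(m, D) = -1/3 + D/4 (s(m, D) = -2*1/6 + D*(1/4) = -1/3 + D/4)
h(a, b) = -4 + a (h(a, b) = 1*(-4 + a) = -4 + a)
-14*(1 + h(-2, s(-4, -2))) = -14*(1 + (-4 - 2)) = -14*(1 - 6) = -14*(-5) = 70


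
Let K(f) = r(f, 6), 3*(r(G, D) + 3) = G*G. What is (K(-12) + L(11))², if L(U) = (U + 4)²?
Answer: 72900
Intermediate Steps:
r(G, D) = -3 + G²/3 (r(G, D) = -3 + (G*G)/3 = -3 + G²/3)
K(f) = -3 + f²/3
L(U) = (4 + U)²
(K(-12) + L(11))² = ((-3 + (⅓)*(-12)²) + (4 + 11)²)² = ((-3 + (⅓)*144) + 15²)² = ((-3 + 48) + 225)² = (45 + 225)² = 270² = 72900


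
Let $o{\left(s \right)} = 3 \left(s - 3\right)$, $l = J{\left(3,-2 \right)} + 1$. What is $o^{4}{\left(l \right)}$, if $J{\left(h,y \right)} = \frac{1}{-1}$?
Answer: $6561$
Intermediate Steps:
$J{\left(h,y \right)} = -1$
$l = 0$ ($l = -1 + 1 = 0$)
$o{\left(s \right)} = -9 + 3 s$ ($o{\left(s \right)} = 3 \left(-3 + s\right) = -9 + 3 s$)
$o^{4}{\left(l \right)} = \left(-9 + 3 \cdot 0\right)^{4} = \left(-9 + 0\right)^{4} = \left(-9\right)^{4} = 6561$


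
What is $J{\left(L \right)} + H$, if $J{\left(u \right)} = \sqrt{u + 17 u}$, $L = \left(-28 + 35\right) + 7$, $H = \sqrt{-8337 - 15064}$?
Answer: $6 \sqrt{7} + i \sqrt{23401} \approx 15.875 + 152.97 i$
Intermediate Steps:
$H = i \sqrt{23401}$ ($H = \sqrt{-23401} = i \sqrt{23401} \approx 152.97 i$)
$L = 14$ ($L = 7 + 7 = 14$)
$J{\left(u \right)} = 3 \sqrt{2} \sqrt{u}$ ($J{\left(u \right)} = \sqrt{18 u} = 3 \sqrt{2} \sqrt{u}$)
$J{\left(L \right)} + H = 3 \sqrt{2} \sqrt{14} + i \sqrt{23401} = 6 \sqrt{7} + i \sqrt{23401}$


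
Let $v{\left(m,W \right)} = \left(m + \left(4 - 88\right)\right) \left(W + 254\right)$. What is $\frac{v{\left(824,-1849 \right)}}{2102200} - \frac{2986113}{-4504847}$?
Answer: $\frac{9603358345}{94700893634} \approx 0.10141$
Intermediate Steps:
$v{\left(m,W \right)} = \left(-84 + m\right) \left(254 + W\right)$ ($v{\left(m,W \right)} = \left(m + \left(4 - 88\right)\right) \left(254 + W\right) = \left(m - 84\right) \left(254 + W\right) = \left(-84 + m\right) \left(254 + W\right)$)
$\frac{v{\left(824,-1849 \right)}}{2102200} - \frac{2986113}{-4504847} = \frac{-21336 - -155316 + 254 \cdot 824 - 1523576}{2102200} - \frac{2986113}{-4504847} = \left(-21336 + 155316 + 209296 - 1523576\right) \frac{1}{2102200} - - \frac{2986113}{4504847} = \left(-1180300\right) \frac{1}{2102200} + \frac{2986113}{4504847} = - \frac{11803}{21022} + \frac{2986113}{4504847} = \frac{9603358345}{94700893634}$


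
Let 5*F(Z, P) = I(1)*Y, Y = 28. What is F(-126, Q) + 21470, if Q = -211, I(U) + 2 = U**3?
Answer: 107322/5 ≈ 21464.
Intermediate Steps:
I(U) = -2 + U**3
F(Z, P) = -28/5 (F(Z, P) = ((-2 + 1**3)*28)/5 = ((-2 + 1)*28)/5 = (-1*28)/5 = (1/5)*(-28) = -28/5)
F(-126, Q) + 21470 = -28/5 + 21470 = 107322/5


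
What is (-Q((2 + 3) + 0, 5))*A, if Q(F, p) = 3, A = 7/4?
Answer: -21/4 ≈ -5.2500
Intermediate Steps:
A = 7/4 (A = 7*(1/4) = 7/4 ≈ 1.7500)
(-Q((2 + 3) + 0, 5))*A = -1*3*(7/4) = -3*7/4 = -21/4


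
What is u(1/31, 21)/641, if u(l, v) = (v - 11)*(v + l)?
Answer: 6520/19871 ≈ 0.32812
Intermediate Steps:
u(l, v) = (-11 + v)*(l + v)
u(1/31, 21)/641 = (21² - 11/31 - 11*21 + 21/31)/641 = (441 - 11*1/31 - 231 + (1/31)*21)*(1/641) = (441 - 11/31 - 231 + 21/31)*(1/641) = (6520/31)*(1/641) = 6520/19871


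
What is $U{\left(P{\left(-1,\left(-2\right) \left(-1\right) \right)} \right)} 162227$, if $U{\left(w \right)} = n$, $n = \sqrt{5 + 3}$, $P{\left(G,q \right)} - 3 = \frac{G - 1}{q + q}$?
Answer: $324454 \sqrt{2} \approx 4.5885 \cdot 10^{5}$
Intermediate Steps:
$P{\left(G,q \right)} = 3 + \frac{-1 + G}{2 q}$ ($P{\left(G,q \right)} = 3 + \frac{G - 1}{q + q} = 3 + \frac{-1 + G}{2 q}$)
$n = 2 \sqrt{2}$ ($n = \sqrt{8} = 2 \sqrt{2} \approx 2.8284$)
$U{\left(w \right)} = 2 \sqrt{2}$
$U{\left(P{\left(-1,\left(-2\right) \left(-1\right) \right)} \right)} 162227 = 2 \sqrt{2} \cdot 162227 = 324454 \sqrt{2}$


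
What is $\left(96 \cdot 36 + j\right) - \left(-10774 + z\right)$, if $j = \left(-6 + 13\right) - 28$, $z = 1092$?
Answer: $13117$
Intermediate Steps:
$j = -21$ ($j = 7 - 28 = -21$)
$\left(96 \cdot 36 + j\right) - \left(-10774 + z\right) = \left(96 \cdot 36 - 21\right) - \left(-10774 + 1092\right) = \left(3456 - 21\right) - -9682 = 3435 + 9682 = 13117$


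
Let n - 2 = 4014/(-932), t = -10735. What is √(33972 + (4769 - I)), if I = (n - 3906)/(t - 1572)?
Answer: √1274217312046556602/5735062 ≈ 196.83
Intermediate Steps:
n = -1075/466 (n = 2 + 4014/(-932) = 2 + 4014*(-1/932) = 2 - 2007/466 = -1075/466 ≈ -2.3069)
I = 1821271/5735062 (I = (-1075/466 - 3906)/(-10735 - 1572) = -1821271/466/(-12307) = -1821271/466*(-1/12307) = 1821271/5735062 ≈ 0.31757)
√(33972 + (4769 - I)) = √(33972 + (4769 - 1*1821271/5735062)) = √(33972 + (4769 - 1821271/5735062)) = √(33972 + 27348689407/5735062) = √(222180215671/5735062) = √1274217312046556602/5735062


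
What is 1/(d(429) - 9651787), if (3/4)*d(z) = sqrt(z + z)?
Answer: -28955361/279470976875531 - 4*sqrt(858)/279470976875531 ≈ -1.0361e-7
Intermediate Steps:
d(z) = 4*sqrt(2)*sqrt(z)/3 (d(z) = 4*sqrt(z + z)/3 = 4*sqrt(2*z)/3 = 4*(sqrt(2)*sqrt(z))/3 = 4*sqrt(2)*sqrt(z)/3)
1/(d(429) - 9651787) = 1/(4*sqrt(2)*sqrt(429)/3 - 9651787) = 1/(4*sqrt(858)/3 - 9651787) = 1/(-9651787 + 4*sqrt(858)/3)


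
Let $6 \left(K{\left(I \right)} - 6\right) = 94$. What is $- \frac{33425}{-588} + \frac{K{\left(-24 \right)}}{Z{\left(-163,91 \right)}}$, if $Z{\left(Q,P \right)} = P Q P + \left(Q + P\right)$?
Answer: $\frac{429710087}{7559300} \approx 56.845$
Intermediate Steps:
$K{\left(I \right)} = \frac{65}{3}$ ($K{\left(I \right)} = 6 + \frac{1}{6} \cdot 94 = 6 + \frac{47}{3} = \frac{65}{3}$)
$Z{\left(Q,P \right)} = P + Q + Q P^{2}$ ($Z{\left(Q,P \right)} = Q P^{2} + \left(P + Q\right) = P + Q + Q P^{2}$)
$- \frac{33425}{-588} + \frac{K{\left(-24 \right)}}{Z{\left(-163,91 \right)}} = - \frac{33425}{-588} + \frac{65}{3 \left(91 - 163 - 163 \cdot 91^{2}\right)} = \left(-33425\right) \left(- \frac{1}{588}\right) + \frac{65}{3 \left(91 - 163 - 1349803\right)} = \frac{4775}{84} + \frac{65}{3 \left(91 - 163 - 1349803\right)} = \frac{4775}{84} + \frac{65}{3 \left(-1349875\right)} = \frac{4775}{84} + \frac{65}{3} \left(- \frac{1}{1349875}\right) = \frac{4775}{84} - \frac{13}{809925} = \frac{429710087}{7559300}$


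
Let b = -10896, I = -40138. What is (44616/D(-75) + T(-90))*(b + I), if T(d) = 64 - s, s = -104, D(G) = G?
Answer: 544634848/25 ≈ 2.1785e+7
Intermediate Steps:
T(d) = 168 (T(d) = 64 - 1*(-104) = 64 + 104 = 168)
(44616/D(-75) + T(-90))*(b + I) = (44616/(-75) + 168)*(-10896 - 40138) = (44616*(-1/75) + 168)*(-51034) = (-14872/25 + 168)*(-51034) = -10672/25*(-51034) = 544634848/25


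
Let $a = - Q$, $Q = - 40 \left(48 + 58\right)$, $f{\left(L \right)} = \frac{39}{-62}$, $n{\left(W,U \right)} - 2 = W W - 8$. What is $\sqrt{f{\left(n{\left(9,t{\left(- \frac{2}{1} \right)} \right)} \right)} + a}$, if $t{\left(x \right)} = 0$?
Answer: $\frac{\sqrt{16296142}}{62} \approx 65.11$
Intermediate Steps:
$n{\left(W,U \right)} = -6 + W^{2}$ ($n{\left(W,U \right)} = 2 + \left(W W - 8\right) = 2 + \left(W^{2} - 8\right) = 2 + \left(-8 + W^{2}\right) = -6 + W^{2}$)
$f{\left(L \right)} = - \frac{39}{62}$ ($f{\left(L \right)} = 39 \left(- \frac{1}{62}\right) = - \frac{39}{62}$)
$Q = -4240$ ($Q = \left(-40\right) 106 = -4240$)
$a = 4240$ ($a = \left(-1\right) \left(-4240\right) = 4240$)
$\sqrt{f{\left(n{\left(9,t{\left(- \frac{2}{1} \right)} \right)} \right)} + a} = \sqrt{- \frac{39}{62} + 4240} = \sqrt{\frac{262841}{62}} = \frac{\sqrt{16296142}}{62}$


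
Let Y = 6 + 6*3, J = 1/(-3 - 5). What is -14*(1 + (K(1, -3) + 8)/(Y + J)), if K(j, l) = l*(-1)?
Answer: -3906/191 ≈ -20.450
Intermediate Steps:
K(j, l) = -l
J = -⅛ (J = 1/(-8) = -⅛ ≈ -0.12500)
Y = 24 (Y = 6 + 18 = 24)
-14*(1 + (K(1, -3) + 8)/(Y + J)) = -14*(1 + (-1*(-3) + 8)/(24 - ⅛)) = -14*(1 + (3 + 8)/(191/8)) = -14*(1 + 11*(8/191)) = -14*(1 + 88/191) = -14*279/191 = -3906/191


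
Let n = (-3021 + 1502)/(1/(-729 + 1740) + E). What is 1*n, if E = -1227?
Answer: 49539/40016 ≈ 1.2380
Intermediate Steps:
n = 49539/40016 (n = (-3021 + 1502)/(1/(-729 + 1740) - 1227) = -1519/(1/1011 - 1227) = -1519/(-1240496/1011) = -1519*(-1011/1240496) = 49539/40016 ≈ 1.2380)
1*n = 1*(49539/40016) = 49539/40016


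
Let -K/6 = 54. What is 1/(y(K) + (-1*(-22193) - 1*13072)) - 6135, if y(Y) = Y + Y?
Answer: -51981854/8473 ≈ -6135.0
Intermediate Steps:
K = -324 (K = -6*54 = -324)
y(Y) = 2*Y
1/(y(K) + (-1*(-22193) - 1*13072)) - 6135 = 1/(2*(-324) + (-1*(-22193) - 1*13072)) - 6135 = 1/(-648 + (22193 - 13072)) - 6135 = 1/(-648 + 9121) - 6135 = 1/8473 - 6135 = -51981854/8473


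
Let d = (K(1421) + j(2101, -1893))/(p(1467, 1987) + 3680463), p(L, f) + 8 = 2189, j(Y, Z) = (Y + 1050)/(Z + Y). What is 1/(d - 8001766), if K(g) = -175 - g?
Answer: -765989952/6129272354584049 ≈ -1.2497e-7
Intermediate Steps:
j(Y, Z) = (1050 + Y)/(Y + Z)
p(L, f) = 2181 (p(L, f) = -8 + 2189 = 2181)
d = -328817/765989952 (d = ((-175 - 1*1421) + (1050 + 2101)/(2101 - 1893))/(2181 + 3680463) = ((-175 - 1421) + 3151/208)/3682644 = (-1596 + (1/208)*3151)*(1/3682644) = (-1596 + 3151/208)*(1/3682644) = -328817/208*1/3682644 = -328817/765989952 ≈ -0.00042927)
1/(d - 8001766) = 1/(-328817/765989952 - 8001766) = 1/(-6129272354584049/765989952) = -765989952/6129272354584049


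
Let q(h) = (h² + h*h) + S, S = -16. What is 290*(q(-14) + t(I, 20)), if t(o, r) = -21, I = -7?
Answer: 102950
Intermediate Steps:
q(h) = -16 + 2*h² (q(h) = (h² + h*h) - 16 = (h² + h²) - 16 = 2*h² - 16 = -16 + 2*h²)
290*(q(-14) + t(I, 20)) = 290*((-16 + 2*(-14)²) - 21) = 290*((-16 + 2*196) - 21) = 290*((-16 + 392) - 21) = 290*(376 - 21) = 290*355 = 102950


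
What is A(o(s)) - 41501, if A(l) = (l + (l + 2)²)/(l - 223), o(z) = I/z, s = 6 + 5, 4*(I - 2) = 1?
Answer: -17900719137/431332 ≈ -41501.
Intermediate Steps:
I = 9/4 (I = 2 + (¼)*1 = 2 + ¼ = 9/4 ≈ 2.2500)
s = 11
o(z) = 9/(4*z)
A(l) = (l + (2 + l)²)/(-223 + l)
A(o(s)) - 41501 = ((9/4)/11 + (2 + (9/4)/11)²)/(-223 + (9/4)/11) - 41501 = ((9/4)*(1/11) + (2 + (9/4)*(1/11))²)/(-223 + (9/4)*(1/11)) - 41501 = (9/44 + (2 + 9/44)²)/(-223 + 9/44) - 41501 = (9/44 + (97/44)²)/(-9803/44) - 41501 = -44*(9/44 + 9409/1936)/9803 - 41501 = -44/9803*9805/1936 - 41501 = -9805/431332 - 41501 = -17900719137/431332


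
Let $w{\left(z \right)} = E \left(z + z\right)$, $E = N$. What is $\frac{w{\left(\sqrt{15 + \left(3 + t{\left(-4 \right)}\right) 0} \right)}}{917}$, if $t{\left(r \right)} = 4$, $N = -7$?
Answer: $- \frac{2 \sqrt{15}}{131} \approx -0.05913$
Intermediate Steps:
$E = -7$
$w{\left(z \right)} = - 14 z$ ($w{\left(z \right)} = - 7 \left(z + z\right) = - 7 \cdot 2 z = - 14 z$)
$\frac{w{\left(\sqrt{15 + \left(3 + t{\left(-4 \right)}\right) 0} \right)}}{917} = \frac{\left(-14\right) \sqrt{15 + \left(3 + 4\right) 0}}{917} = - 14 \sqrt{15 + 7 \cdot 0} \cdot \frac{1}{917} = - 14 \sqrt{15 + 0} \cdot \frac{1}{917} = - 14 \sqrt{15} \cdot \frac{1}{917} = - \frac{2 \sqrt{15}}{131}$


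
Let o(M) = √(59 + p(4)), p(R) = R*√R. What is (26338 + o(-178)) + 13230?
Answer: 39568 + √67 ≈ 39576.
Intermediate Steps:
p(R) = R^(3/2)
o(M) = √67 (o(M) = √(59 + 4^(3/2)) = √(59 + 8) = √67)
(26338 + o(-178)) + 13230 = (26338 + √67) + 13230 = 39568 + √67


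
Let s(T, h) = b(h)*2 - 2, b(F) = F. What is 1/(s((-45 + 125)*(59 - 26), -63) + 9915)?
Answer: 1/9787 ≈ 0.00010218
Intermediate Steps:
s(T, h) = -2 + 2*h (s(T, h) = h*2 - 2 = 2*h - 2 = -2 + 2*h)
1/(s((-45 + 125)*(59 - 26), -63) + 9915) = 1/((-2 + 2*(-63)) + 9915) = 1/((-2 - 126) + 9915) = 1/(-128 + 9915) = 1/9787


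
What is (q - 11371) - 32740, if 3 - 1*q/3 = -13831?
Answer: -2609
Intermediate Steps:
q = 41502 (q = 9 - 3*(-13831) = 9 + 41493 = 41502)
(q - 11371) - 32740 = (41502 - 11371) - 32740 = 30131 - 32740 = -2609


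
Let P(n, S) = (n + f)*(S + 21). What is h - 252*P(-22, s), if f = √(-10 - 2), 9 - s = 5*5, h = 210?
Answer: 27930 - 2520*I*√3 ≈ 27930.0 - 4364.8*I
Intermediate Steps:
s = -16 (s = 9 - 5*5 = 9 - 1*25 = 9 - 25 = -16)
f = 2*I*√3 (f = √(-12) = 2*I*√3 ≈ 3.4641*I)
P(n, S) = (21 + S)*(n + 2*I*√3) (P(n, S) = (n + 2*I*√3)*(S + 21) = (n + 2*I*√3)*(21 + S) = (21 + S)*(n + 2*I*√3))
h - 252*P(-22, s) = 210 - 252*(21*(-22) - 16*(-22) + 42*I*√3 + 2*I*(-16)*√3) = 210 - 252*(-462 + 352 + 42*I*√3 - 32*I*√3) = 210 - 252*(-110 + 10*I*√3) = 210 + (27720 - 2520*I*√3) = 27930 - 2520*I*√3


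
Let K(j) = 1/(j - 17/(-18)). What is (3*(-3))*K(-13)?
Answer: 162/217 ≈ 0.74654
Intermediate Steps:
K(j) = 1/(17/18 + j) (K(j) = 1/(j - 17*(-1/18)) = 1/(j + 17/18) = 1/(17/18 + j))
(3*(-3))*K(-13) = (3*(-3))*(18/(17 + 18*(-13))) = -162/(17 - 234) = -162/(-217) = -162*(-1)/217 = -9*(-18/217) = 162/217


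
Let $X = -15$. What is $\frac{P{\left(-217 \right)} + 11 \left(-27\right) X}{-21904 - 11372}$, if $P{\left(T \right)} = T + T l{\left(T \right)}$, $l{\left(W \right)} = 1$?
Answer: $- \frac{4021}{33276} \approx -0.12084$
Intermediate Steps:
$P{\left(T \right)} = 2 T$ ($P{\left(T \right)} = T + T 1 = T + T = 2 T$)
$\frac{P{\left(-217 \right)} + 11 \left(-27\right) X}{-21904 - 11372} = \frac{2 \left(-217\right) + 11 \left(-27\right) \left(-15\right)}{-21904 - 11372} = \frac{-434 - -4455}{-33276} = \left(-434 + 4455\right) \left(- \frac{1}{33276}\right) = 4021 \left(- \frac{1}{33276}\right) = - \frac{4021}{33276}$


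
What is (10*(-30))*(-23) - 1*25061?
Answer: -18161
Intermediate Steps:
(10*(-30))*(-23) - 1*25061 = -300*(-23) - 25061 = 6900 - 25061 = -18161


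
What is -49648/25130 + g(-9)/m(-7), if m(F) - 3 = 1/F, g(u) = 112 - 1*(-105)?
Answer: 3717951/50260 ≈ 73.974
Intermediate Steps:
g(u) = 217 (g(u) = 112 + 105 = 217)
m(F) = 3 + 1/F
-49648/25130 + g(-9)/m(-7) = -49648/25130 + 217/(3 + 1/(-7)) = -49648*1/25130 + 217/(3 - ⅐) = -24824/12565 + 217/(20/7) = -24824/12565 + 217*(7/20) = -24824/12565 + 1519/20 = 3717951/50260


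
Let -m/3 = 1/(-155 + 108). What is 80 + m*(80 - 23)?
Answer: 3931/47 ≈ 83.638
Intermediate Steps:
m = 3/47 (m = -3/(-155 + 108) = -3/(-47) = -3*(-1/47) = 3/47 ≈ 0.063830)
80 + m*(80 - 23) = 80 + 3*(80 - 23)/47 = 80 + (3/47)*57 = 80 + 171/47 = 3931/47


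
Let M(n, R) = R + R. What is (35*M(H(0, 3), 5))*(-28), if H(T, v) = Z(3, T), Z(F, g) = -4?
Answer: -9800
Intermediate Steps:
H(T, v) = -4
M(n, R) = 2*R
(35*M(H(0, 3), 5))*(-28) = (35*(2*5))*(-28) = (35*10)*(-28) = 350*(-28) = -9800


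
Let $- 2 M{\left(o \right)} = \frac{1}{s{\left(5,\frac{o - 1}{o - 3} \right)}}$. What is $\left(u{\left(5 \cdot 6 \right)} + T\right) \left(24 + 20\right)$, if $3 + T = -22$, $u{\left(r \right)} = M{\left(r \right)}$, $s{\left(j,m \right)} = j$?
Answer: $- \frac{5522}{5} \approx -1104.4$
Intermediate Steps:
$M{\left(o \right)} = - \frac{1}{10}$ ($M{\left(o \right)} = - \frac{1}{2 \cdot 5} = \left(- \frac{1}{2}\right) \frac{1}{5} = - \frac{1}{10}$)
$u{\left(r \right)} = - \frac{1}{10}$
$T = -25$ ($T = -3 - 22 = -25$)
$\left(u{\left(5 \cdot 6 \right)} + T\right) \left(24 + 20\right) = \left(- \frac{1}{10} - 25\right) \left(24 + 20\right) = \left(- \frac{251}{10}\right) 44 = - \frac{5522}{5}$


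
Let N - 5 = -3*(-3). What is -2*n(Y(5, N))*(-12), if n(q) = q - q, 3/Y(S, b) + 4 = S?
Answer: 0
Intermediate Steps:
N = 14 (N = 5 - 3*(-3) = 5 + 9 = 14)
Y(S, b) = 3/(-4 + S)
n(q) = 0
-2*n(Y(5, N))*(-12) = -2*0*(-12) = 0*(-12) = 0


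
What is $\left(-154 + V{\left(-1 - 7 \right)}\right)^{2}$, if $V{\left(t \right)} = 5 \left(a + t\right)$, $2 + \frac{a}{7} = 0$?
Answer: $69696$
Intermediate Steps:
$a = -14$ ($a = -14 + 7 \cdot 0 = -14 + 0 = -14$)
$V{\left(t \right)} = -70 + 5 t$ ($V{\left(t \right)} = 5 \left(-14 + t\right) = -70 + 5 t$)
$\left(-154 + V{\left(-1 - 7 \right)}\right)^{2} = \left(-154 - \left(70 - 5 \left(-1 - 7\right)\right)\right)^{2} = \left(-154 + \left(-70 + 5 \left(-8\right)\right)\right)^{2} = \left(-154 - 110\right)^{2} = \left(-264\right)^{2} = 69696$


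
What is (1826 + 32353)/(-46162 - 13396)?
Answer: -34179/59558 ≈ -0.57388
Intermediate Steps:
(1826 + 32353)/(-46162 - 13396) = 34179/(-59558) = 34179*(-1/59558) = -34179/59558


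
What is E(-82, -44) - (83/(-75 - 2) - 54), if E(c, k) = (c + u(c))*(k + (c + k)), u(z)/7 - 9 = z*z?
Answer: -615867169/77 ≈ -7.9983e+6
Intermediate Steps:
u(z) = 63 + 7*z² (u(z) = 63 + 7*(z*z) = 63 + 7*z²)
E(c, k) = (c + 2*k)*(63 + c + 7*c²) (E(c, k) = (c + (63 + 7*c²))*(k + (c + k)) = (63 + c + 7*c²)*(c + 2*k) = (c + 2*k)*(63 + c + 7*c²))
E(-82, -44) - (83/(-75 - 2) - 54) = ((-82)² + 2*(-82)*(-44) + 7*(-82)*(9 + (-82)²) + 14*(-44)*(9 + (-82)²)) - (83/(-75 - 2) - 54) = (6724 + 7216 + 7*(-82)*(9 + 6724) + 14*(-44)*(9 + 6724)) - (83/(-77) - 54) = (6724 + 7216 + 7*(-82)*6733 + 14*(-44)*6733) - (83*(-1/77) - 54) = (6724 + 7216 - 3864742 - 4147528) - (-83/77 - 54) = -7998330 - 1*(-4241/77) = -7998330 + 4241/77 = -615867169/77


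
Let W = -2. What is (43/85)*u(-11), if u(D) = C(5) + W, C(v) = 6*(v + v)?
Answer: 2494/85 ≈ 29.341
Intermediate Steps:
C(v) = 12*v (C(v) = 6*(2*v) = 12*v)
u(D) = 58 (u(D) = 12*5 - 2 = 60 - 2 = 58)
(43/85)*u(-11) = (43/85)*58 = 2494/85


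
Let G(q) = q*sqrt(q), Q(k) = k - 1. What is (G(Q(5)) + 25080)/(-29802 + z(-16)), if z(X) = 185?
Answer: -3584/4231 ≈ -0.84708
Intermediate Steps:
Q(k) = -1 + k
G(q) = q**(3/2)
(G(Q(5)) + 25080)/(-29802 + z(-16)) = ((-1 + 5)**(3/2) + 25080)/(-29802 + 185) = (4**(3/2) + 25080)/(-29617) = (8 + 25080)*(-1/29617) = 25088*(-1/29617) = -3584/4231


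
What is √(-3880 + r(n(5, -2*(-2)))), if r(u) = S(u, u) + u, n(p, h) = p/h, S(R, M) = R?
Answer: I*√15510/2 ≈ 62.27*I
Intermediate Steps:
r(u) = 2*u (r(u) = u + u = 2*u)
√(-3880 + r(n(5, -2*(-2)))) = √(-3880 + 2*(5/((-2*(-2))))) = √(-3880 + 2*(5/4)) = √(-3880 + 5/2) = √(-7755/2) = I*√15510/2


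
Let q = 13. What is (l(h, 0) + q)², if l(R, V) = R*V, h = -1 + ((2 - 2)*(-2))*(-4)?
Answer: 169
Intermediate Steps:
h = -1 (h = -1 + (0*(-2))*(-4) = -1 + 0*(-4) = -1 + 0 = -1)
(l(h, 0) + q)² = (-1*0 + 13)² = (0 + 13)² = 13² = 169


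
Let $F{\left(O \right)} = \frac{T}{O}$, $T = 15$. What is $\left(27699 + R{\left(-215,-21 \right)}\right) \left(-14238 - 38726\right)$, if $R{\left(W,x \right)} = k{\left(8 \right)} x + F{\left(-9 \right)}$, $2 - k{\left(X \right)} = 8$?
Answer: $- \frac{4420905080}{3} \approx -1.4736 \cdot 10^{9}$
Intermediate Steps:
$k{\left(X \right)} = -6$ ($k{\left(X \right)} = 2 - 8 = -6$)
$F{\left(O \right)} = \frac{15}{O}$
$R{\left(W,x \right)} = - \frac{5}{3} - 6 x$ ($R{\left(W,x \right)} = - 6 x + \frac{15}{-9} = - 6 x + 15 \left(- \frac{1}{9}\right) = - 6 x - \frac{5}{3} = - \frac{5}{3} - 6 x$)
$\left(27699 + R{\left(-215,-21 \right)}\right) \left(-14238 - 38726\right) = \left(27699 - - \frac{373}{3}\right) \left(-14238 - 38726\right) = \left(27699 + \left(- \frac{5}{3} + 126\right)\right) \left(-52964\right) = \left(27699 + \frac{373}{3}\right) \left(-52964\right) = \frac{83470}{3} \left(-52964\right) = - \frac{4420905080}{3}$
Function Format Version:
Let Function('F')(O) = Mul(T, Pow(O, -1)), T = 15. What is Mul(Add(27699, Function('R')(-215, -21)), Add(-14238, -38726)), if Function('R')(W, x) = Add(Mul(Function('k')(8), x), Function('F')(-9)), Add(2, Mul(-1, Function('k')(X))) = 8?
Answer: Rational(-4420905080, 3) ≈ -1.4736e+9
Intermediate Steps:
Function('k')(X) = -6 (Function('k')(X) = Add(2, Mul(-1, 8)) = Add(2, -8) = -6)
Function('F')(O) = Mul(15, Pow(O, -1))
Function('R')(W, x) = Add(Rational(-5, 3), Mul(-6, x)) (Function('R')(W, x) = Add(Mul(-6, x), Mul(15, Pow(-9, -1))) = Add(Mul(-6, x), Mul(15, Rational(-1, 9))) = Add(Mul(-6, x), Rational(-5, 3)) = Add(Rational(-5, 3), Mul(-6, x)))
Mul(Add(27699, Function('R')(-215, -21)), Add(-14238, -38726)) = Mul(Add(27699, Add(Rational(-5, 3), Mul(-6, -21))), Add(-14238, -38726)) = Mul(Add(27699, Add(Rational(-5, 3), 126)), -52964) = Mul(Add(27699, Rational(373, 3)), -52964) = Mul(Rational(83470, 3), -52964) = Rational(-4420905080, 3)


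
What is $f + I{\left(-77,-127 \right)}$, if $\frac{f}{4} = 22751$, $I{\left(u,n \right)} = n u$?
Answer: $100783$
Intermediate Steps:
$f = 91004$ ($f = 4 \cdot 22751 = 91004$)
$f + I{\left(-77,-127 \right)} = 91004 - -9779 = 91004 + 9779 = 100783$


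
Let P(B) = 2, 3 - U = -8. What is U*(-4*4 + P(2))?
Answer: -154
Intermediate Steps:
U = 11 (U = 3 - 1*(-8) = 3 + 8 = 11)
U*(-4*4 + P(2)) = 11*(-4*4 + 2) = 11*(-16 + 2) = 11*(-14) = -154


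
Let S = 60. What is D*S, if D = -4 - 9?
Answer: -780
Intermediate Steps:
D = -13
D*S = -13*60 = -780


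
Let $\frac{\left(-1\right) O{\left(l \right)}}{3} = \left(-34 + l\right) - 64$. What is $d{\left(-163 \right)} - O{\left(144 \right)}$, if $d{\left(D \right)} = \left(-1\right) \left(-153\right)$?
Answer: $291$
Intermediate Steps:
$d{\left(D \right)} = 153$
$O{\left(l \right)} = 294 - 3 l$ ($O{\left(l \right)} = - 3 \left(\left(-34 + l\right) - 64\right) = - 3 \left(-98 + l\right) = 294 - 3 l$)
$d{\left(-163 \right)} - O{\left(144 \right)} = 153 - \left(294 - 432\right) = 153 - -138 = 153 + 138 = 291$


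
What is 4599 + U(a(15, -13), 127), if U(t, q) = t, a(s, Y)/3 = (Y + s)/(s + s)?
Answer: 22996/5 ≈ 4599.2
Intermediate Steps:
a(s, Y) = 3*(Y + s)/(2*s) (a(s, Y) = 3*((Y + s)/(s + s)) = 3*((Y + s)/((2*s))) = 3*((Y + s)*(1/(2*s))) = 3*((Y + s)/(2*s)) = 3*(Y + s)/(2*s))
4599 + U(a(15, -13), 127) = 4599 + (3/2)*(-13 + 15)/15 = 4599 + (3/2)*(1/15)*2 = 4599 + 1/5 = 22996/5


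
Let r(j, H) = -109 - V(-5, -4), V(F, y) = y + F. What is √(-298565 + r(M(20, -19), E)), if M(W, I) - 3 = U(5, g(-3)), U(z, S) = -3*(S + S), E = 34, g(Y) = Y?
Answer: 3*I*√33185 ≈ 546.5*I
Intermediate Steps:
V(F, y) = F + y
U(z, S) = -6*S
M(W, I) = 21 (M(W, I) = 3 - 6*(-3) = 3 + 18 = 21)
r(j, H) = -100 (r(j, H) = -109 - (-5 - 4) = -109 - 1*(-9) = -109 + 9 = -100)
√(-298565 + r(M(20, -19), E)) = √(-298565 - 100) = √(-298665) = 3*I*√33185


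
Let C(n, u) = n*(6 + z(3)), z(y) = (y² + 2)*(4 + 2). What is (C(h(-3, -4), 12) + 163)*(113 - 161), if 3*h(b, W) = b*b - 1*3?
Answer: -14736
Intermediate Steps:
z(y) = 12 + 6*y² (z(y) = (2 + y²)*6 = 12 + 6*y²)
h(b, W) = -1 + b²/3 (h(b, W) = (b*b - 1*3)/3 = (b² - 3)/3 = (-3 + b²)/3 = -1 + b²/3)
C(n, u) = 72*n (C(n, u) = n*(6 + (12 + 6*3²)) = n*(6 + (12 + 6*9)) = n*(6 + (12 + 54)) = n*(6 + 66) = n*72 = 72*n)
(C(h(-3, -4), 12) + 163)*(113 - 161) = (72*(-1 + (⅓)*(-3)²) + 163)*(113 - 161) = (72*(-1 + (⅓)*9) + 163)*(-48) = (72*(-1 + 3) + 163)*(-48) = (72*2 + 163)*(-48) = (144 + 163)*(-48) = 307*(-48) = -14736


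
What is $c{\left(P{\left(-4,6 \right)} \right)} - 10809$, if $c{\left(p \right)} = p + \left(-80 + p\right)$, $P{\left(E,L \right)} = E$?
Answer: $-10897$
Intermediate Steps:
$c{\left(p \right)} = -80 + 2 p$
$c{\left(P{\left(-4,6 \right)} \right)} - 10809 = \left(-80 + 2 \left(-4\right)\right) - 10809 = \left(-80 - 8\right) - 10809 = -88 - 10809 = -10897$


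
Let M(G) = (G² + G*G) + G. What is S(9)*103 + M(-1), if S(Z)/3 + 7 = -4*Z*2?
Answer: -24410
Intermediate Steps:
S(Z) = -21 - 24*Z (S(Z) = -21 + 3*(-4*Z*2) = -21 + 3*(-8*Z) = -21 - 24*Z)
M(G) = G + 2*G² (M(G) = (G² + G²) + G = 2*G² + G = G + 2*G²)
S(9)*103 + M(-1) = (-21 - 24*9)*103 - (1 + 2*(-1)) = (-21 - 216)*103 - (1 - 2) = -237*103 - 1*(-1) = -24411 + 1 = -24410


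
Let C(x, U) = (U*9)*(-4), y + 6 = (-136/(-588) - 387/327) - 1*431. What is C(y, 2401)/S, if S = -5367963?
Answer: 28812/1789321 ≈ 0.016102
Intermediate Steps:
y = -7017308/16023 (y = -6 + ((-136/(-588) - 387/327) - 1*431) = -6 + ((-136*(-1/588) - 387*1/327) - 431) = -6 + ((34/147 - 129/109) - 431) = -6 + (-15257/16023 - 431) = -6 - 6921170/16023 = -7017308/16023 ≈ -437.95)
C(x, U) = -36*U (C(x, U) = (9*U)*(-4) = -36*U)
C(y, 2401)/S = -36*2401/(-5367963) = -86436*(-1/5367963) = 28812/1789321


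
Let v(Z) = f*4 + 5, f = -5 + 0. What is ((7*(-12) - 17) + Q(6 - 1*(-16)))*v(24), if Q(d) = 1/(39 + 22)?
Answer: 92400/61 ≈ 1514.8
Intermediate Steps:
f = -5
v(Z) = -15 (v(Z) = -5*4 + 5 = -20 + 5 = -15)
Q(d) = 1/61
((7*(-12) - 17) + Q(6 - 1*(-16)))*v(24) = ((7*(-12) - 17) + 1/61)*(-15) = ((-84 - 17) + 1/61)*(-15) = (-101 + 1/61)*(-15) = -6160/61*(-15) = 92400/61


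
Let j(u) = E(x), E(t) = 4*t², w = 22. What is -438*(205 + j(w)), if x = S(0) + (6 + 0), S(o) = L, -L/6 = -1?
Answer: -342078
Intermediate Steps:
L = 6 (L = -6*(-1) = 6)
S(o) = 6
x = 12 (x = 6 + (6 + 0) = 6 + 6 = 12)
j(u) = 576 (j(u) = 4*12² = 4*144 = 576)
-438*(205 + j(w)) = -438*(205 + 576) = -438*781 = -342078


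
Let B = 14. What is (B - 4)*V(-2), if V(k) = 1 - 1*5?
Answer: -40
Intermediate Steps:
V(k) = -4 (V(k) = 1 - 5 = -4)
(B - 4)*V(-2) = (14 - 4)*(-4) = 10*(-4) = -40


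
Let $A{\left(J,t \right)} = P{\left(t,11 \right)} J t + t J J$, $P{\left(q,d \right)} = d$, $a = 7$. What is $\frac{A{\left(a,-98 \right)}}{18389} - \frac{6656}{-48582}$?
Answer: $- \frac{34106668}{63812457} \approx -0.53448$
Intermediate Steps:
$A{\left(J,t \right)} = t J^{2} + 11 J t$ ($A{\left(J,t \right)} = 11 J t + t J J = 11 J t + J t J = 11 J t + t J^{2} = t J^{2} + 11 J t$)
$\frac{A{\left(a,-98 \right)}}{18389} - \frac{6656}{-48582} = \frac{7 \left(-98\right) \left(11 + 7\right)}{18389} - \frac{6656}{-48582} = 7 \left(-98\right) 18 \cdot \frac{1}{18389} - - \frac{3328}{24291} = \left(-12348\right) \frac{1}{18389} + \frac{3328}{24291} = - \frac{1764}{2627} + \frac{3328}{24291} = - \frac{34106668}{63812457}$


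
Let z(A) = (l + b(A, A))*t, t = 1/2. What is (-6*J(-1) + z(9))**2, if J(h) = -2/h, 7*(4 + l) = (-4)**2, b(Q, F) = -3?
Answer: 40401/196 ≈ 206.13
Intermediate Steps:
t = 1/2 ≈ 0.50000
l = -12/7 (l = -4 + (1/7)*(-4)**2 = -4 + (1/7)*16 = -4 + 16/7 = -12/7 ≈ -1.7143)
z(A) = -33/14 (z(A) = (-12/7 - 3)*(1/2) = -33/7*1/2 = -33/14)
(-6*J(-1) + z(9))**2 = (-(-12)/(-1) - 33/14)**2 = (-(-12)*(-1) - 33/14)**2 = (-6*2 - 33/14)**2 = (-12 - 33/14)**2 = (-201/14)**2 = 40401/196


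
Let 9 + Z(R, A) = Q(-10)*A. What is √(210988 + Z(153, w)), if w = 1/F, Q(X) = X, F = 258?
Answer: 17*√12148446/129 ≈ 459.32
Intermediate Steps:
w = 1/258 ≈ 0.0038760
Z(R, A) = -9 - 10*A
√(210988 + Z(153, w)) = √(210988 + (-9 - 10*1/258)) = √(210988 + (-9 - 5/129)) = √(210988 - 1166/129) = √(27216286/129) = 17*√12148446/129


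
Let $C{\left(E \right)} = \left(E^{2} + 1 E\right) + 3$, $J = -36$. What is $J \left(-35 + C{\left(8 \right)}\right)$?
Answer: $-1440$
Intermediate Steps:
$C{\left(E \right)} = 3 + E + E^{2}$ ($C{\left(E \right)} = \left(E^{2} + E\right) + 3 = \left(E + E^{2}\right) + 3 = 3 + E + E^{2}$)
$J \left(-35 + C{\left(8 \right)}\right) = - 36 \left(-35 + \left(3 + 8 + 8^{2}\right)\right) = - 36 \left(-35 + \left(3 + 8 + 64\right)\right) = - 36 \left(-35 + 75\right) = \left(-36\right) 40 = -1440$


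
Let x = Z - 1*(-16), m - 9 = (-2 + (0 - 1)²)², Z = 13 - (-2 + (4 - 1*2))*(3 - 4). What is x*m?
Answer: 290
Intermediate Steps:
Z = 13 (Z = 13 - (-2 + (4 - 2))*(-1) = 13 - (-2 + 2)*(-1) = 13 - 0*(-1) = 13 - 1*0 = 13 + 0 = 13)
m = 10 (m = 9 + (-2 + (0 - 1)²)² = 9 + (-2 + (-1)²)² = 9 + (-2 + 1)² = 9 + (-1)² = 9 + 1 = 10)
x = 29 (x = 13 - 1*(-16) = 13 + 16 = 29)
x*m = 29*10 = 290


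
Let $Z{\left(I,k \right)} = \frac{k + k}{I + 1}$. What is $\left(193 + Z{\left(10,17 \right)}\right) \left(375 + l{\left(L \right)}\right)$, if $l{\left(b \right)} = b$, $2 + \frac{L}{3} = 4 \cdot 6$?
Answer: $\frac{951237}{11} \approx 86476.0$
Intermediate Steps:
$L = 66$ ($L = -6 + 3 \cdot 4 \cdot 6 = -6 + 3 \cdot 24 = -6 + 72 = 66$)
$Z{\left(I,k \right)} = \frac{2 k}{1 + I}$
$\left(193 + Z{\left(10,17 \right)}\right) \left(375 + l{\left(L \right)}\right) = \left(193 + 2 \cdot 17 \frac{1}{1 + 10}\right) \left(375 + 66\right) = \left(193 + 2 \cdot 17 \cdot \frac{1}{11}\right) 441 = \left(193 + \frac{34}{11}\right) 441 = \frac{2157}{11} \cdot 441 = \frac{951237}{11}$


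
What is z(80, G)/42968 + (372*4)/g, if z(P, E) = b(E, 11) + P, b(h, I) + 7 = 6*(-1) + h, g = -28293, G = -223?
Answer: -5695841/101307802 ≈ -0.056223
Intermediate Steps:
b(h, I) = -13 + h (b(h, I) = -7 + (6*(-1) + h) = -7 + (-6 + h) = -13 + h)
z(P, E) = -13 + E + P (z(P, E) = (-13 + E) + P = -13 + E + P)
z(80, G)/42968 + (372*4)/g = (-13 - 223 + 80)/42968 + (372*4)/(-28293) = -156*1/42968 + 1488*(-1/28293) = -39/10742 - 496/9431 = -5695841/101307802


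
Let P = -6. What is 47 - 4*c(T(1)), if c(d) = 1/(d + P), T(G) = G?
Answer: 239/5 ≈ 47.800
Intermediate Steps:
c(d) = 1/(-6 + d) (c(d) = 1/(d - 6) = 1/(-6 + d))
47 - 4*c(T(1)) = 47 - 4/(-6 + 1) = 47 - 4/(-5) = 47 - 4*(-⅕) = 47 + ⅘ = 239/5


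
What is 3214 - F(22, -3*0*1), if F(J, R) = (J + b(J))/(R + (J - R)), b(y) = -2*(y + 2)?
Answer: 35367/11 ≈ 3215.2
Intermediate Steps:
b(y) = -4 - 2*y (b(y) = -2*(2 + y) = -4 - 2*y)
F(J, R) = (-4 - J)/J (F(J, R) = (J + (-4 - 2*J))/(R + (J - R)) = (-4 - J)/J)
3214 - F(22, -3*0*1) = 3214 - (-4 - 1*22)/22 = 3214 - (-4 - 22)/22 = 3214 - (-26)/22 = 3214 - 1*(-13/11) = 3214 + 13/11 = 35367/11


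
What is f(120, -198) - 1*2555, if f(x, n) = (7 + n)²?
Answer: 33926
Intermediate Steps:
f(120, -198) - 1*2555 = (7 - 198)² - 1*2555 = (-191)² - 2555 = 36481 - 2555 = 33926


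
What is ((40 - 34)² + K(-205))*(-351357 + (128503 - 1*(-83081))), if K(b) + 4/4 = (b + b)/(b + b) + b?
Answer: 23621637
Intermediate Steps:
K(b) = b (K(b) = -1 + ((b + b)/(b + b) + b) = -1 + ((2*b)/((2*b)) + b) = -1 + ((2*b)*(1/(2*b)) + b) = -1 + (1 + b) = b)
((40 - 34)² + K(-205))*(-351357 + (128503 - 1*(-83081))) = ((40 - 34)² - 205)*(-351357 + (128503 - 1*(-83081))) = (6² - 205)*(-351357 + (128503 + 83081)) = (36 - 205)*(-351357 + 211584) = -169*(-139773) = 23621637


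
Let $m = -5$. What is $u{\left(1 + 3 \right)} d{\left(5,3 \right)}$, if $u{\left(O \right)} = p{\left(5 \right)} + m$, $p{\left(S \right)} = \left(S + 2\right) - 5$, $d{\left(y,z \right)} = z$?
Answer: $-9$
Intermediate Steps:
$p{\left(S \right)} = -3 + S$ ($p{\left(S \right)} = \left(2 + S\right) - 5 = -3 + S$)
$u{\left(O \right)} = -3$ ($u{\left(O \right)} = \left(-3 + 5\right) - 5 = 2 - 5 = -3$)
$u{\left(1 + 3 \right)} d{\left(5,3 \right)} = \left(-3\right) 3 = -9$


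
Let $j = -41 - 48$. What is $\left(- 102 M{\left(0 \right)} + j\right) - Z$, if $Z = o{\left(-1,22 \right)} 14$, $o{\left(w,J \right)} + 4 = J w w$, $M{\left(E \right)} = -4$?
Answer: $67$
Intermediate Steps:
$o{\left(w,J \right)} = -4 + J w^{2}$ ($o{\left(w,J \right)} = -4 + J w w = -4 + J w^{2}$)
$j = -89$ ($j = -41 - 48 = -89$)
$Z = 252$ ($Z = \left(-4 + 22 \left(-1\right)^{2}\right) 14 = \left(-4 + 22 \cdot 1\right) 14 = \left(-4 + 22\right) 14 = 18 \cdot 14 = 252$)
$\left(- 102 M{\left(0 \right)} + j\right) - Z = \left(\left(-102\right) \left(-4\right) - 89\right) - 252 = \left(408 - 89\right) - 252 = 319 - 252 = 67$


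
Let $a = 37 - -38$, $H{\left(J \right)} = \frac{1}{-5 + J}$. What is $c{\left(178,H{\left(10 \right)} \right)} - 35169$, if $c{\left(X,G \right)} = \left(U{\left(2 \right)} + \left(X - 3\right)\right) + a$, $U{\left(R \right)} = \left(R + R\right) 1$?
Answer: $-34915$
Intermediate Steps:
$U{\left(R \right)} = 2 R$ ($U{\left(R \right)} = 2 R 1 = 2 R$)
$a = 75$ ($a = 37 + 38 = 75$)
$c{\left(X,G \right)} = 76 + X$ ($c{\left(X,G \right)} = \left(2 \cdot 2 + \left(X - 3\right)\right) + 75 = \left(4 + \left(X - 3\right)\right) + 75 = \left(4 + \left(-3 + X\right)\right) + 75 = \left(1 + X\right) + 75 = 76 + X$)
$c{\left(178,H{\left(10 \right)} \right)} - 35169 = \left(76 + 178\right) - 35169 = 254 - 35169 = -34915$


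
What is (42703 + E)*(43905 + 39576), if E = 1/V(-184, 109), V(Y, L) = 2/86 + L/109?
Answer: 156858711975/44 ≈ 3.5650e+9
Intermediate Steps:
V(Y, L) = 1/43 + L/109 (V(Y, L) = 2*(1/86) + L*(1/109) = 1/43 + L/109)
E = 43/44 (E = 1/(1/43 + (1/109)*109) = 1/(1/43 + 1) = 1/(44/43) = 43/44 ≈ 0.97727)
(42703 + E)*(43905 + 39576) = (42703 + 43/44)*(43905 + 39576) = (1878975/44)*83481 = 156858711975/44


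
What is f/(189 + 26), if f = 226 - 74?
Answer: 152/215 ≈ 0.70698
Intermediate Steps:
f = 152
f/(189 + 26) = 152/(189 + 26) = 152/215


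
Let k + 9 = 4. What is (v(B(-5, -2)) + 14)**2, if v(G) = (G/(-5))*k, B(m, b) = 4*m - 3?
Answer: 81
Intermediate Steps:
k = -5 (k = -9 + 4 = -5)
B(m, b) = -3 + 4*m
v(G) = G (v(G) = (G/(-5))*(-5) = (G*(-1/5))*(-5) = -G/5*(-5) = G)
(v(B(-5, -2)) + 14)**2 = ((-3 + 4*(-5)) + 14)**2 = ((-3 - 20) + 14)**2 = (-23 + 14)**2 = (-9)**2 = 81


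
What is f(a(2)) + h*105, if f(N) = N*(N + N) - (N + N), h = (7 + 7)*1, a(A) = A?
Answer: 1474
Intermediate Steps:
h = 14 (h = 14*1 = 14)
f(N) = -2*N + 2*N² (f(N) = N*(2*N) - 2*N = 2*N² - 2*N = -2*N + 2*N²)
f(a(2)) + h*105 = 2*2*(-1 + 2) + 14*105 = 2*2*1 + 1470 = 4 + 1470 = 1474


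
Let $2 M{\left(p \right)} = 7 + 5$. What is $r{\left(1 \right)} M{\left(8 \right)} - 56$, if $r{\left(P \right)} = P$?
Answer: $-50$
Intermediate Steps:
$M{\left(p \right)} = 6$ ($M{\left(p \right)} = \frac{7 + 5}{2} = \frac{1}{2} \cdot 12 = 6$)
$r{\left(1 \right)} M{\left(8 \right)} - 56 = 1 \cdot 6 - 56 = 6 - 56 = -50$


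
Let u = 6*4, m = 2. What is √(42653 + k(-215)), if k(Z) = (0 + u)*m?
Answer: √42701 ≈ 206.64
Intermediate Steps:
u = 24
k(Z) = 48 (k(Z) = (0 + 24)*2 = 24*2 = 48)
√(42653 + k(-215)) = √(42653 + 48) = √42701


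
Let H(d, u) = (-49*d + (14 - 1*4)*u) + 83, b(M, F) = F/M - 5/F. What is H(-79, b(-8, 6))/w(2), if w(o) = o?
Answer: 23629/12 ≈ 1969.1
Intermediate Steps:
b(M, F) = -5/F + F/M
H(d, u) = 83 - 49*d + 10*u (H(d, u) = (-49*d + (14 - 4)*u) + 83 = (-49*d + 10*u) + 83 = 83 - 49*d + 10*u)
H(-79, b(-8, 6))/w(2) = (83 - 49*(-79) + 10*(-5/6 + 6/(-8)))/2 = (83 + 3871 + 10*(-5*⅙ + 6*(-⅛)))*(½) = (83 + 3871 + 10*(-⅚ - ¾))*(½) = (83 + 3871 + 10*(-19/12))*(½) = (83 + 3871 - 95/6)*(½) = (23629/6)*(½) = 23629/12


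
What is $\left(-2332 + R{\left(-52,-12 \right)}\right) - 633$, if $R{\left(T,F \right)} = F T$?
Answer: $-2341$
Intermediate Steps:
$\left(-2332 + R{\left(-52,-12 \right)}\right) - 633 = \left(-2332 - -624\right) - 633 = \left(-2332 + 624\right) - 633 = -1708 - 633 = -2341$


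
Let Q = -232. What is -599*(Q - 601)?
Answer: 498967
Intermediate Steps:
-599*(Q - 601) = -599*(-232 - 601) = -599*(-833) = 498967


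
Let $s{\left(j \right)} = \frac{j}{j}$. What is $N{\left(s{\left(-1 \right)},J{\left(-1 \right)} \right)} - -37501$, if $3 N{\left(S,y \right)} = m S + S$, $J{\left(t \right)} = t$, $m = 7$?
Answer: $\frac{112511}{3} \approx 37504.0$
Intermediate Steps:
$s{\left(j \right)} = 1$
$N{\left(S,y \right)} = \frac{8 S}{3}$ ($N{\left(S,y \right)} = \frac{7 S + S}{3} = \frac{8 S}{3}$)
$N{\left(s{\left(-1 \right)},J{\left(-1 \right)} \right)} - -37501 = \frac{8}{3} \cdot 1 - -37501 = \frac{8}{3} + 37501 = \frac{112511}{3}$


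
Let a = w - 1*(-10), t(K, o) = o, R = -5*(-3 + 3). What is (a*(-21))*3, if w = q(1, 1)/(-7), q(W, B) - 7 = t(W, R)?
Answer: -567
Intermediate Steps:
R = 0 (R = -5*0 = 0)
q(W, B) = 7 (q(W, B) = 7 + 0 = 7)
w = -1 (w = 7/(-7) = 7*(-1/7) = -1)
a = 9 (a = -1 - 1*(-10) = -1 + 10 = 9)
(a*(-21))*3 = (9*(-21))*3 = -189*3 = -567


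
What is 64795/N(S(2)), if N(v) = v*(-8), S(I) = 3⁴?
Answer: -64795/648 ≈ -99.992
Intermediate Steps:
S(I) = 81
N(v) = -8*v
64795/N(S(2)) = 64795/((-8*81)) = 64795/(-648) = 64795*(-1/648) = -64795/648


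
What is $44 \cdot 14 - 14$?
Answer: $602$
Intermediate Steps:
$44 \cdot 14 - 14 = 616 - 14 = 602$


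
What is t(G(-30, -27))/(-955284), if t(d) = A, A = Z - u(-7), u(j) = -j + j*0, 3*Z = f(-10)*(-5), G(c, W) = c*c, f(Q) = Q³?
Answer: -4979/2865852 ≈ -0.0017374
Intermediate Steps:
G(c, W) = c²
Z = 5000/3 (Z = ((-10)³*(-5))/3 = (-1000*(-5))/3 = (⅓)*5000 = 5000/3 ≈ 1666.7)
u(j) = -j (u(j) = -j + 0 = -j)
A = 4979/3 (A = 5000/3 - (-1)*(-7) = 5000/3 - 1*7 = 5000/3 - 7 = 4979/3 ≈ 1659.7)
t(d) = 4979/3
t(G(-30, -27))/(-955284) = (4979/3)/(-955284) = (4979/3)*(-1/955284) = -4979/2865852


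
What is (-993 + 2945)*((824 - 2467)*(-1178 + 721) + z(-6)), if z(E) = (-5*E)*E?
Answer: 1465309792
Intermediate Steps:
z(E) = -5*E**2
(-993 + 2945)*((824 - 2467)*(-1178 + 721) + z(-6)) = (-993 + 2945)*((824 - 2467)*(-1178 + 721) - 5*(-6)**2) = 1952*(-1643*(-457) - 5*36) = 1952*(750851 - 180) = 1952*750671 = 1465309792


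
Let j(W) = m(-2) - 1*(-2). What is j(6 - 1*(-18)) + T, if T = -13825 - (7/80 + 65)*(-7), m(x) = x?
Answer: -1069551/80 ≈ -13369.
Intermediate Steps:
j(W) = 0 (j(W) = -2 - 1*(-2) = -2 + 2 = 0)
T = -1069551/80 (T = -13825 - (7*(1/80) + 65)*(-7) = -13825 - (7/80 + 65)*(-7) = -13825 - 5207*(-7)/80 = -13825 - 1*(-36449/80) = -13825 + 36449/80 = -1069551/80 ≈ -13369.)
j(6 - 1*(-18)) + T = 0 - 1069551/80 = -1069551/80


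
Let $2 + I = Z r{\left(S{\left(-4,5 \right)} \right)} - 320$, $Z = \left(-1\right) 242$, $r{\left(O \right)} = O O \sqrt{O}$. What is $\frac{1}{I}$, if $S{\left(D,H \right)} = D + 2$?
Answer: $\frac{i}{2 \left(- 161 i + 484 \sqrt{2}\right)} \approx -0.00016281 + 0.00069219 i$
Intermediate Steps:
$S{\left(D,H \right)} = 2 + D$
$r{\left(O \right)} = O^{\frac{5}{2}}$ ($r{\left(O \right)} = O^{2} \sqrt{O} = O^{\frac{5}{2}}$)
$Z = -242$
$I = -322 - 968 i \sqrt{2}$ ($I = -2 - \left(320 + 242 \left(2 - 4\right)^{\frac{5}{2}}\right) = -2 - \left(320 + 242 \left(-2\right)^{\frac{5}{2}}\right) = -2 - \left(320 + 242 \cdot 4 i \sqrt{2}\right) = -2 - \left(320 + 968 i \sqrt{2}\right) = -322 - 968 i \sqrt{2} \approx -322.0 - 1369.0 i$)
$\frac{1}{I} = \frac{1}{-322 - 968 i \sqrt{2}}$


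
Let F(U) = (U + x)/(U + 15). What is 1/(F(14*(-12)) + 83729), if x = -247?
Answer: 153/12810952 ≈ 1.1943e-5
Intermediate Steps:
F(U) = (-247 + U)/(15 + U) (F(U) = (U - 247)/(U + 15) = (-247 + U)/(15 + U))
1/(F(14*(-12)) + 83729) = 1/((-247 + 14*(-12))/(15 + 14*(-12)) + 83729) = 1/((-247 - 168)/(15 - 168) + 83729) = 1/(-415/(-153) + 83729) = 1/(-1/153*(-415) + 83729) = 1/(415/153 + 83729) = 1/(12810952/153) = 153/12810952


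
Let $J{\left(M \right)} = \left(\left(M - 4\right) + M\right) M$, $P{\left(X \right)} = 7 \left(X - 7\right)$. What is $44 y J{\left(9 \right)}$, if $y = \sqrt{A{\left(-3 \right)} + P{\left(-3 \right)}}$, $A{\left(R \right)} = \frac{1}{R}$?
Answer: $1848 i \sqrt{633} \approx 46495.0 i$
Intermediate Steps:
$P{\left(X \right)} = -49 + 7 X$ ($P{\left(X \right)} = 7 \left(-7 + X\right) = -49 + 7 X$)
$J{\left(M \right)} = M \left(-4 + 2 M\right)$ ($J{\left(M \right)} = \left(\left(-4 + M\right) + M\right) M = \left(-4 + 2 M\right) M = M \left(-4 + 2 M\right)$)
$y = \frac{i \sqrt{633}}{3}$ ($y = \sqrt{\frac{1}{-3} + \left(-49 + 7 \left(-3\right)\right)} = \sqrt{- \frac{1}{3} - 70} = \sqrt{- \frac{211}{3}} = \frac{i \sqrt{633}}{3} \approx 8.3865 i$)
$44 y J{\left(9 \right)} = 44 \frac{i \sqrt{633}}{3} \cdot 2 \cdot 9 \left(-2 + 9\right) = \frac{44 i \sqrt{633}}{3} \cdot 2 \cdot 9 \cdot 7 = \frac{44 i \sqrt{633}}{3} \cdot 126 = 1848 i \sqrt{633}$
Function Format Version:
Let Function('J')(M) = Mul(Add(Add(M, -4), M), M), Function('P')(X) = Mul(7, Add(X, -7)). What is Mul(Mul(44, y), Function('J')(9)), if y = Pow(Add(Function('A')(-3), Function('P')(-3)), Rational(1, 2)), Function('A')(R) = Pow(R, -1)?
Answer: Mul(1848, I, Pow(633, Rational(1, 2))) ≈ Mul(46495., I)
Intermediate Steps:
Function('P')(X) = Add(-49, Mul(7, X)) (Function('P')(X) = Mul(7, Add(-7, X)) = Add(-49, Mul(7, X)))
Function('J')(M) = Mul(M, Add(-4, Mul(2, M))) (Function('J')(M) = Mul(Add(Add(-4, M), M), M) = Mul(Add(-4, Mul(2, M)), M) = Mul(M, Add(-4, Mul(2, M))))
y = Mul(Rational(1, 3), I, Pow(633, Rational(1, 2))) (y = Pow(Add(Pow(-3, -1), Add(-49, Mul(7, -3))), Rational(1, 2)) = Pow(Add(Rational(-1, 3), Add(-49, -21)), Rational(1, 2)) = Pow(Add(Rational(-1, 3), -70), Rational(1, 2)) = Pow(Rational(-211, 3), Rational(1, 2)) = Mul(Rational(1, 3), I, Pow(633, Rational(1, 2))) ≈ Mul(8.3865, I))
Mul(Mul(44, y), Function('J')(9)) = Mul(Mul(44, Mul(Rational(1, 3), I, Pow(633, Rational(1, 2)))), Mul(2, 9, Add(-2, 9))) = Mul(Mul(Rational(44, 3), I, Pow(633, Rational(1, 2))), Mul(2, 9, 7)) = Mul(Mul(Rational(44, 3), I, Pow(633, Rational(1, 2))), 126) = Mul(1848, I, Pow(633, Rational(1, 2)))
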